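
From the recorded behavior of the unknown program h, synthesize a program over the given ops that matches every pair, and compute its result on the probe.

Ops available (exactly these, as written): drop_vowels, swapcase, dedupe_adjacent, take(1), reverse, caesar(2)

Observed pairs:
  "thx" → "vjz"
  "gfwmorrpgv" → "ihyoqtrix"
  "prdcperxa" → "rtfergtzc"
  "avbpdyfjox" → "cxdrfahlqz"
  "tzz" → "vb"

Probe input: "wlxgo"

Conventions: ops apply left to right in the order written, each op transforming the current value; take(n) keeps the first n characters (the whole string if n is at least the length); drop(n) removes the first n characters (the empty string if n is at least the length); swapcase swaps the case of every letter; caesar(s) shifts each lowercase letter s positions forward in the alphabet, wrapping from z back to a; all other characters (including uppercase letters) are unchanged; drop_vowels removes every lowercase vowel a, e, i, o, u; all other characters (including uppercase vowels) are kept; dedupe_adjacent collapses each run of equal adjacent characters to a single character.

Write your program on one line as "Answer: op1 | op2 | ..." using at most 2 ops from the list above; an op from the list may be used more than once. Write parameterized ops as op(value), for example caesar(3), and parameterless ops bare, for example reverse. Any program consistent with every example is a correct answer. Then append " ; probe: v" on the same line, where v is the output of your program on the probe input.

caesar(2) | dedupe_adjacent ; probe: "ynziq"

Check, running the answer program on each example:
  "thx" -> "vjz" -> "vjz"
  "gfwmorrpgv" -> "ihyoqttrix" -> "ihyoqtrix"
  "prdcperxa" -> "rtfergtzc" -> "rtfergtzc"
  "avbpdyfjox" -> "cxdrfahlqz" -> "cxdrfahlqz"
  "tzz" -> "vbb" -> "vb"
  probe: "wlxgo" -> "ynziq" -> "ynziq"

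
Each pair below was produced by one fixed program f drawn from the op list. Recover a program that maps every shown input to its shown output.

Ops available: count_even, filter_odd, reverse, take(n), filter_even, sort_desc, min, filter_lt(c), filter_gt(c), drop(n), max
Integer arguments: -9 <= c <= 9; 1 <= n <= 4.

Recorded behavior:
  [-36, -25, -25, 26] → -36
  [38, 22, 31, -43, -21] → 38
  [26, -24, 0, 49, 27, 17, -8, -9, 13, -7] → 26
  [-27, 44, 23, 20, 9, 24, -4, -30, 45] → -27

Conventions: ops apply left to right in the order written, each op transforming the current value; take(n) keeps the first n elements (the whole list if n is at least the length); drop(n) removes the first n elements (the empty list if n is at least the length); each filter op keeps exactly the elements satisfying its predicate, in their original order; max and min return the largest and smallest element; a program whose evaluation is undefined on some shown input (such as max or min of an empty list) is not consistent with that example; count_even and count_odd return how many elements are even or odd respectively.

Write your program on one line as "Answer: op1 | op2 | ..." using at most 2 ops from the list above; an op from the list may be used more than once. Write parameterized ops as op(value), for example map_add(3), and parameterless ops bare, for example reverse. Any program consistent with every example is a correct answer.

take(1) | max

Check, running the answer program on each example:
  [-36, -25, -25, 26] -> [-36] -> -36
  [38, 22, 31, -43, -21] -> [38] -> 38
  [26, -24, 0, 49, 27, 17, -8, -9, 13, -7] -> [26] -> 26
  [-27, 44, 23, 20, 9, 24, -4, -30, 45] -> [-27] -> -27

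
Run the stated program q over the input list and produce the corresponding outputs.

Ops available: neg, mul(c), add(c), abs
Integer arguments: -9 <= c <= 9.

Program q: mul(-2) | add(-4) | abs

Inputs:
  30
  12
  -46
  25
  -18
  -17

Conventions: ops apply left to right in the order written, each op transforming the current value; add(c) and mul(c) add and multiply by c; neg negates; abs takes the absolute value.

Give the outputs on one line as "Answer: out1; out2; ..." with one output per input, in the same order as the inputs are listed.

64; 28; 88; 54; 32; 30

Execution, op by op:
  30 -> -60 -> -64 -> 64
  12 -> -24 -> -28 -> 28
  -46 -> 92 -> 88 -> 88
  25 -> -50 -> -54 -> 54
  -18 -> 36 -> 32 -> 32
  -17 -> 34 -> 30 -> 30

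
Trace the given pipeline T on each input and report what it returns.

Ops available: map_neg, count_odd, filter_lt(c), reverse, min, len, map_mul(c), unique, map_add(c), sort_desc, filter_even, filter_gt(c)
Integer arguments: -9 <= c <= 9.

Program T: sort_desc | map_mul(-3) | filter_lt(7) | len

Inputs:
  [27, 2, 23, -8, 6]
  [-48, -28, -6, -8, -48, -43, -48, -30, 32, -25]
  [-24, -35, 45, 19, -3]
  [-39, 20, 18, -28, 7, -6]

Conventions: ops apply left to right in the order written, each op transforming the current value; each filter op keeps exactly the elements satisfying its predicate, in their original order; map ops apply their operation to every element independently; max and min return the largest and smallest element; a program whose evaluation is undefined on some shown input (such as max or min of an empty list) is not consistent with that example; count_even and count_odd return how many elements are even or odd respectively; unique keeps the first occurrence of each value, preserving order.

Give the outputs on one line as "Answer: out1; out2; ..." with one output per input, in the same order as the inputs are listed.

Execution, op by op:
  [27, 2, 23, -8, 6] -> [27, 23, 6, 2, -8] -> [-81, -69, -18, -6, 24] -> [-81, -69, -18, -6] -> 4
  [-48, -28, -6, -8, -48, -43, -48, -30, 32, -25] -> [32, -6, -8, -25, -28, -30, -43, -48, -48, -48] -> [-96, 18, 24, 75, 84, 90, 129, 144, 144, 144] -> [-96] -> 1
  [-24, -35, 45, 19, -3] -> [45, 19, -3, -24, -35] -> [-135, -57, 9, 72, 105] -> [-135, -57] -> 2
  [-39, 20, 18, -28, 7, -6] -> [20, 18, 7, -6, -28, -39] -> [-60, -54, -21, 18, 84, 117] -> [-60, -54, -21] -> 3

4; 1; 2; 3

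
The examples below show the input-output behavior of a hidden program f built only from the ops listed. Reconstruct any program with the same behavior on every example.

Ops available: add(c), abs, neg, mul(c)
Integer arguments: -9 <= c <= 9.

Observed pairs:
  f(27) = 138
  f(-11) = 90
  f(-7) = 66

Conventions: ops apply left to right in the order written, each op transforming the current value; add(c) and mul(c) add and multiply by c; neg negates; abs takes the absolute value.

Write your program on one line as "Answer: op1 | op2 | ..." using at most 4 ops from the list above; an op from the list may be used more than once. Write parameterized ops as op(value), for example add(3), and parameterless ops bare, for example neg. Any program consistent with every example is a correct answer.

add(-8) | add(4) | mul(6) | abs

Check, running the answer program on each example:
  27 -> 19 -> 23 -> 138 -> 138
  -11 -> -19 -> -15 -> -90 -> 90
  -7 -> -15 -> -11 -> -66 -> 66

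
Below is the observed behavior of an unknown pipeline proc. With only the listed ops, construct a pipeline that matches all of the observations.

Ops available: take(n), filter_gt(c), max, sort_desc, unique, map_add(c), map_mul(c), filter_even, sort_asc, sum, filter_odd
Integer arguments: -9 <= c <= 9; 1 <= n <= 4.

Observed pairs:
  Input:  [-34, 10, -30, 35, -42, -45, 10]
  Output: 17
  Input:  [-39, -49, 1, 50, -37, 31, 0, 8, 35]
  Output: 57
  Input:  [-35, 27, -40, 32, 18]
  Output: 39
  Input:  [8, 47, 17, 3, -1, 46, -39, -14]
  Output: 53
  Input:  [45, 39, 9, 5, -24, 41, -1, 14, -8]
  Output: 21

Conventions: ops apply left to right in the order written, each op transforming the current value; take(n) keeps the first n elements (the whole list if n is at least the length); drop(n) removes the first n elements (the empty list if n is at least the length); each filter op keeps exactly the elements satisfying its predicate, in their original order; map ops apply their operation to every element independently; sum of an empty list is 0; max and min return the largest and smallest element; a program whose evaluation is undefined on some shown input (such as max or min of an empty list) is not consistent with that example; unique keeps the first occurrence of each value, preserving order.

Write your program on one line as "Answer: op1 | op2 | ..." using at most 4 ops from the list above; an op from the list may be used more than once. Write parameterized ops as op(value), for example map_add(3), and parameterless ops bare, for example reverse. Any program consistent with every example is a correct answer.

filter_even | map_add(7) | take(4) | max

Check, running the answer program on each example:
  [-34, 10, -30, 35, -42, -45, 10] -> [-34, 10, -30, -42, 10] -> [-27, 17, -23, -35, 17] -> [-27, 17, -23, -35] -> 17
  [-39, -49, 1, 50, -37, 31, 0, 8, 35] -> [50, 0, 8] -> [57, 7, 15] -> [57, 7, 15] -> 57
  [-35, 27, -40, 32, 18] -> [-40, 32, 18] -> [-33, 39, 25] -> [-33, 39, 25] -> 39
  [8, 47, 17, 3, -1, 46, -39, -14] -> [8, 46, -14] -> [15, 53, -7] -> [15, 53, -7] -> 53
  [45, 39, 9, 5, -24, 41, -1, 14, -8] -> [-24, 14, -8] -> [-17, 21, -1] -> [-17, 21, -1] -> 21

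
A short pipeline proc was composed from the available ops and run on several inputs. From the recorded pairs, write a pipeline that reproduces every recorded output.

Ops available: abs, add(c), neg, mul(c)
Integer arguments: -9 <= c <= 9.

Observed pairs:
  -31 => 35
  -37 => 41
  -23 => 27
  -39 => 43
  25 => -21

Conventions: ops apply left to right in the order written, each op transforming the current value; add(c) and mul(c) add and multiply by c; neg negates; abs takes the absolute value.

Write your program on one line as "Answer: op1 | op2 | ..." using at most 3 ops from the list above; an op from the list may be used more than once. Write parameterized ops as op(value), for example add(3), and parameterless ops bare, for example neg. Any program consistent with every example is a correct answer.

neg | add(4)

Check, running the answer program on each example:
  -31 -> 31 -> 35
  -37 -> 37 -> 41
  -23 -> 23 -> 27
  -39 -> 39 -> 43
  25 -> -25 -> -21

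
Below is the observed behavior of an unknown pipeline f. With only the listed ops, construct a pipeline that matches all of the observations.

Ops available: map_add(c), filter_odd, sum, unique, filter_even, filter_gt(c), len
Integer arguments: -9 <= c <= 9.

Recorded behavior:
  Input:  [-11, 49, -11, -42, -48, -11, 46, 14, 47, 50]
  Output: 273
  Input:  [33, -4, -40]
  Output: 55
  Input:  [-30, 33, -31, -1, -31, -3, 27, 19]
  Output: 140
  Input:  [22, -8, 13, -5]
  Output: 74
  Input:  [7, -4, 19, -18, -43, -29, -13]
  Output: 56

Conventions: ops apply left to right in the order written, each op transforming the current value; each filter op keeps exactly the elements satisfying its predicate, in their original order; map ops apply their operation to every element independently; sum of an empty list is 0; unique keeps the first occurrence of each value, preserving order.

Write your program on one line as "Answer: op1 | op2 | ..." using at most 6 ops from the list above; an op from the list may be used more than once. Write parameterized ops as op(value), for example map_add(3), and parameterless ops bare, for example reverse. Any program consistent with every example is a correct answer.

unique | map_add(6) | map_add(7) | filter_gt(-8) | sum

Check, running the answer program on each example:
  [-11, 49, -11, -42, -48, -11, 46, 14, 47, 50] -> [-11, 49, -42, -48, 46, 14, 47, 50] -> [-5, 55, -36, -42, 52, 20, 53, 56] -> [2, 62, -29, -35, 59, 27, 60, 63] -> [2, 62, 59, 27, 60, 63] -> 273
  [33, -4, -40] -> [33, -4, -40] -> [39, 2, -34] -> [46, 9, -27] -> [46, 9] -> 55
  [-30, 33, -31, -1, -31, -3, 27, 19] -> [-30, 33, -31, -1, -3, 27, 19] -> [-24, 39, -25, 5, 3, 33, 25] -> [-17, 46, -18, 12, 10, 40, 32] -> [46, 12, 10, 40, 32] -> 140
  [22, -8, 13, -5] -> [22, -8, 13, -5] -> [28, -2, 19, 1] -> [35, 5, 26, 8] -> [35, 5, 26, 8] -> 74
  [7, -4, 19, -18, -43, -29, -13] -> [7, -4, 19, -18, -43, -29, -13] -> [13, 2, 25, -12, -37, -23, -7] -> [20, 9, 32, -5, -30, -16, 0] -> [20, 9, 32, -5, 0] -> 56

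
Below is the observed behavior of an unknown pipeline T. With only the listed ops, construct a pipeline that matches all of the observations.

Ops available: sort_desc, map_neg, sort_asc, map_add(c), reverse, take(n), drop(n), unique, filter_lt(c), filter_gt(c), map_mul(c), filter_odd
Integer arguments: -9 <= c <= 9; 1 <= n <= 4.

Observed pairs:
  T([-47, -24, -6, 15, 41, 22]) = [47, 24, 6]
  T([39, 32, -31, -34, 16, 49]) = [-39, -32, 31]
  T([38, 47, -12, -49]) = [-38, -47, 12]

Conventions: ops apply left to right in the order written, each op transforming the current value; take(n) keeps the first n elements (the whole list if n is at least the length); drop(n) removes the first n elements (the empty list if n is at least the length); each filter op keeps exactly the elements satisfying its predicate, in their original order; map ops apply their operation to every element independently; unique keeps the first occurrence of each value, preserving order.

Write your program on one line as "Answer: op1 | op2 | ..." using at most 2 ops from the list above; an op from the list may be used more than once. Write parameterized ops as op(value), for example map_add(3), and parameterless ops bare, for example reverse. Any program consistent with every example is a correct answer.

map_neg | take(3)

Check, running the answer program on each example:
  [-47, -24, -6, 15, 41, 22] -> [47, 24, 6, -15, -41, -22] -> [47, 24, 6]
  [39, 32, -31, -34, 16, 49] -> [-39, -32, 31, 34, -16, -49] -> [-39, -32, 31]
  [38, 47, -12, -49] -> [-38, -47, 12, 49] -> [-38, -47, 12]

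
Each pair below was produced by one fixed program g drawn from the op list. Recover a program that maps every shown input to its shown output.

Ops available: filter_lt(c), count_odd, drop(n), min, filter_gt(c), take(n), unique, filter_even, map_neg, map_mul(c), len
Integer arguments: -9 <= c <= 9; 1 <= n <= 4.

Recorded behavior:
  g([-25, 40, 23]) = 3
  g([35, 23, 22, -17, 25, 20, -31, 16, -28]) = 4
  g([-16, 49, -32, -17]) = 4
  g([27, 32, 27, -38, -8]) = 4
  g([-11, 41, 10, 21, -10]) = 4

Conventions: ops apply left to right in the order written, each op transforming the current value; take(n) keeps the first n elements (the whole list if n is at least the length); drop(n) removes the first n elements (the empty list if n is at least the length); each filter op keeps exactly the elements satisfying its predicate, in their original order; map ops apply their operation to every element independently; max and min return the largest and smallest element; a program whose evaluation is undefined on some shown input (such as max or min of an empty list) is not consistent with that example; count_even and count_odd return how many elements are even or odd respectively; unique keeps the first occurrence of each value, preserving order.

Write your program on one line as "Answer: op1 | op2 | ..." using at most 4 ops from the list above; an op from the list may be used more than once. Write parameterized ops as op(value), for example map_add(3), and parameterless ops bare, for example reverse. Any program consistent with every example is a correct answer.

map_mul(3) | map_neg | take(4) | len

Check, running the answer program on each example:
  [-25, 40, 23] -> [-75, 120, 69] -> [75, -120, -69] -> [75, -120, -69] -> 3
  [35, 23, 22, -17, 25, 20, -31, 16, -28] -> [105, 69, 66, -51, 75, 60, -93, 48, -84] -> [-105, -69, -66, 51, -75, -60, 93, -48, 84] -> [-105, -69, -66, 51] -> 4
  [-16, 49, -32, -17] -> [-48, 147, -96, -51] -> [48, -147, 96, 51] -> [48, -147, 96, 51] -> 4
  [27, 32, 27, -38, -8] -> [81, 96, 81, -114, -24] -> [-81, -96, -81, 114, 24] -> [-81, -96, -81, 114] -> 4
  [-11, 41, 10, 21, -10] -> [-33, 123, 30, 63, -30] -> [33, -123, -30, -63, 30] -> [33, -123, -30, -63] -> 4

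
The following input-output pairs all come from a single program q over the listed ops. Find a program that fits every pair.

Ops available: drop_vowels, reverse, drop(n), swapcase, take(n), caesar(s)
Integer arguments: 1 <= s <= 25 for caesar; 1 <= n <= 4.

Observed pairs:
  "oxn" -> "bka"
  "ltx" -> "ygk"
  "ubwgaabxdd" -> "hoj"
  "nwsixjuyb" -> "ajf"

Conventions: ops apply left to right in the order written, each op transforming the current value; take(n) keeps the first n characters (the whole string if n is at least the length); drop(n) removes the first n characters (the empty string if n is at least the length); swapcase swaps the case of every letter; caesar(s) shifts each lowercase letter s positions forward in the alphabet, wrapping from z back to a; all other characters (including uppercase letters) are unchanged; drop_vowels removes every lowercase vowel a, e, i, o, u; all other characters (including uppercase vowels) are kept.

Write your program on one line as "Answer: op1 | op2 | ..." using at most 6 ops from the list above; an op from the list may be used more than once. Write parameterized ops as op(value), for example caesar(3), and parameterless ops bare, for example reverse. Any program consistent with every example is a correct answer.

reverse | caesar(10) | caesar(3) | reverse | take(3)

Check, running the answer program on each example:
  "oxn" -> "nxo" -> "xhy" -> "akb" -> "bka" -> "bka"
  "ltx" -> "xtl" -> "hdv" -> "kgy" -> "ygk" -> "ygk"
  "ubwgaabxdd" -> "ddxbaagwbu" -> "nnhlkkqgle" -> "qqkonntjoh" -> "hojtnnokqq" -> "hoj"
  "nwsixjuyb" -> "byujxiswn" -> "liethscgx" -> "olhwkvfja" -> "ajfvkwhlo" -> "ajf"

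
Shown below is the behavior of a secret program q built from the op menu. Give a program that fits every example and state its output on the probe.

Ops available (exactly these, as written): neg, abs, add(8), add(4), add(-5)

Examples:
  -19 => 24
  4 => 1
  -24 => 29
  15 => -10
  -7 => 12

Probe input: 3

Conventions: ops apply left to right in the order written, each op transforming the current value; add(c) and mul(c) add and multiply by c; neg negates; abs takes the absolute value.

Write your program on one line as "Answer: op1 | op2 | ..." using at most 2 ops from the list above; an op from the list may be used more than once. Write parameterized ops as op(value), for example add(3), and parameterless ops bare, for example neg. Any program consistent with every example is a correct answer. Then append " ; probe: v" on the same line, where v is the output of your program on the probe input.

add(-5) | neg ; probe: 2

Check, running the answer program on each example:
  -19 -> -24 -> 24
  4 -> -1 -> 1
  -24 -> -29 -> 29
  15 -> 10 -> -10
  -7 -> -12 -> 12
  probe: 3 -> -2 -> 2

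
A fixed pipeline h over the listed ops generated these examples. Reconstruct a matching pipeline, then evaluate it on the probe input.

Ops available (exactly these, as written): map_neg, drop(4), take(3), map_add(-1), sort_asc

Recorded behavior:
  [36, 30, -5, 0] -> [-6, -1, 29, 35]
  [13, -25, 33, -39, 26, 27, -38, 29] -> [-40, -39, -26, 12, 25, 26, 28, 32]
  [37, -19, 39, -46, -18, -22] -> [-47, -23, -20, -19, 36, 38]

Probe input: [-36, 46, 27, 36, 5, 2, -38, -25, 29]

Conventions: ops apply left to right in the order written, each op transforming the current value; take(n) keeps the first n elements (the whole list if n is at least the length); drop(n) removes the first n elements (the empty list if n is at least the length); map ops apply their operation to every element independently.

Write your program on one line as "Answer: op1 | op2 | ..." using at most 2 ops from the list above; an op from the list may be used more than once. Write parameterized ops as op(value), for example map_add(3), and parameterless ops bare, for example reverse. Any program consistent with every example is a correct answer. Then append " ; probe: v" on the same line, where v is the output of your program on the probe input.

map_add(-1) | sort_asc ; probe: [-39, -37, -26, 1, 4, 26, 28, 35, 45]

Check, running the answer program on each example:
  [36, 30, -5, 0] -> [35, 29, -6, -1] -> [-6, -1, 29, 35]
  [13, -25, 33, -39, 26, 27, -38, 29] -> [12, -26, 32, -40, 25, 26, -39, 28] -> [-40, -39, -26, 12, 25, 26, 28, 32]
  [37, -19, 39, -46, -18, -22] -> [36, -20, 38, -47, -19, -23] -> [-47, -23, -20, -19, 36, 38]
  probe: [-36, 46, 27, 36, 5, 2, -38, -25, 29] -> [-37, 45, 26, 35, 4, 1, -39, -26, 28] -> [-39, -37, -26, 1, 4, 26, 28, 35, 45]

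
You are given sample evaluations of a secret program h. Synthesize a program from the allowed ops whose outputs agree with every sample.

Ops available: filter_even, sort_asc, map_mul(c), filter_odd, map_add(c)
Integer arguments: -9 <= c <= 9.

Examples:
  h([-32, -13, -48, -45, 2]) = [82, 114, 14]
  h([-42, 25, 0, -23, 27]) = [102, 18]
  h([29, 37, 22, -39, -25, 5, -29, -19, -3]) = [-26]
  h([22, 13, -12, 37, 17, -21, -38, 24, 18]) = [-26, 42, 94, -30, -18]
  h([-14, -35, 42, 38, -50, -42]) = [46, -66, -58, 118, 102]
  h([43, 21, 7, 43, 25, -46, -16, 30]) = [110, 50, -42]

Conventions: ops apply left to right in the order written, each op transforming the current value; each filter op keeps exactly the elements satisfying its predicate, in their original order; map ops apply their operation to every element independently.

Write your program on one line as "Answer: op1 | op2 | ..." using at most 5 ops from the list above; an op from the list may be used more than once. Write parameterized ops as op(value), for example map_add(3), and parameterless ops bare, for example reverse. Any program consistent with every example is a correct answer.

map_add(-8) | filter_even | map_mul(-2) | map_add(2)

Check, running the answer program on each example:
  [-32, -13, -48, -45, 2] -> [-40, -21, -56, -53, -6] -> [-40, -56, -6] -> [80, 112, 12] -> [82, 114, 14]
  [-42, 25, 0, -23, 27] -> [-50, 17, -8, -31, 19] -> [-50, -8] -> [100, 16] -> [102, 18]
  [29, 37, 22, -39, -25, 5, -29, -19, -3] -> [21, 29, 14, -47, -33, -3, -37, -27, -11] -> [14] -> [-28] -> [-26]
  [22, 13, -12, 37, 17, -21, -38, 24, 18] -> [14, 5, -20, 29, 9, -29, -46, 16, 10] -> [14, -20, -46, 16, 10] -> [-28, 40, 92, -32, -20] -> [-26, 42, 94, -30, -18]
  [-14, -35, 42, 38, -50, -42] -> [-22, -43, 34, 30, -58, -50] -> [-22, 34, 30, -58, -50] -> [44, -68, -60, 116, 100] -> [46, -66, -58, 118, 102]
  [43, 21, 7, 43, 25, -46, -16, 30] -> [35, 13, -1, 35, 17, -54, -24, 22] -> [-54, -24, 22] -> [108, 48, -44] -> [110, 50, -42]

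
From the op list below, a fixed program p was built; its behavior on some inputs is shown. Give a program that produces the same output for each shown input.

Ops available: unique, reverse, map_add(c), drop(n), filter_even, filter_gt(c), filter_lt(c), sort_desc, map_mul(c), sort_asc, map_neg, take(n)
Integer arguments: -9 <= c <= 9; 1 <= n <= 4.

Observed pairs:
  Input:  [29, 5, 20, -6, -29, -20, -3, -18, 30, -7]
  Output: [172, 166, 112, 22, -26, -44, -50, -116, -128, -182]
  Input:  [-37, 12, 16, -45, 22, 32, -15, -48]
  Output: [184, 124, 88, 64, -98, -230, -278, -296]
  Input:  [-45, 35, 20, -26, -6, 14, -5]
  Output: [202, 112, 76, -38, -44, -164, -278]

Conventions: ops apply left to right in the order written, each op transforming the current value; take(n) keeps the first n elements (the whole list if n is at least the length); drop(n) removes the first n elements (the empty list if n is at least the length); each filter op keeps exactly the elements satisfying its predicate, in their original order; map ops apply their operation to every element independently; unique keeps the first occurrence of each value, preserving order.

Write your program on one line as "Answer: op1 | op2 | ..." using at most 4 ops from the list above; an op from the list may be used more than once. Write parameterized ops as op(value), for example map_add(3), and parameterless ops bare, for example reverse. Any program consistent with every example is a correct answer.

sort_desc | map_neg | map_mul(-6) | map_add(-8)

Check, running the answer program on each example:
  [29, 5, 20, -6, -29, -20, -3, -18, 30, -7] -> [30, 29, 20, 5, -3, -6, -7, -18, -20, -29] -> [-30, -29, -20, -5, 3, 6, 7, 18, 20, 29] -> [180, 174, 120, 30, -18, -36, -42, -108, -120, -174] -> [172, 166, 112, 22, -26, -44, -50, -116, -128, -182]
  [-37, 12, 16, -45, 22, 32, -15, -48] -> [32, 22, 16, 12, -15, -37, -45, -48] -> [-32, -22, -16, -12, 15, 37, 45, 48] -> [192, 132, 96, 72, -90, -222, -270, -288] -> [184, 124, 88, 64, -98, -230, -278, -296]
  [-45, 35, 20, -26, -6, 14, -5] -> [35, 20, 14, -5, -6, -26, -45] -> [-35, -20, -14, 5, 6, 26, 45] -> [210, 120, 84, -30, -36, -156, -270] -> [202, 112, 76, -38, -44, -164, -278]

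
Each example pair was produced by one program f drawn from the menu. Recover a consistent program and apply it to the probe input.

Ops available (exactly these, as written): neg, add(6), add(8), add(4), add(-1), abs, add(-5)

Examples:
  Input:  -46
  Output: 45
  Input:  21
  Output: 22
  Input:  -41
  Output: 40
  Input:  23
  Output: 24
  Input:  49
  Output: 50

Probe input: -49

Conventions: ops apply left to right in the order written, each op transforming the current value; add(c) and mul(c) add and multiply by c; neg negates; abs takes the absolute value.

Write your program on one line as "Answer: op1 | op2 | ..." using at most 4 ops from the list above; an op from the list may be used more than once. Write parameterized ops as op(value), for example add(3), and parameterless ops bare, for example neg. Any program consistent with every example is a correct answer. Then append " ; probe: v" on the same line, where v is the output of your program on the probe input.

neg | add(-1) | abs ; probe: 48

Check, running the answer program on each example:
  -46 -> 46 -> 45 -> 45
  21 -> -21 -> -22 -> 22
  -41 -> 41 -> 40 -> 40
  23 -> -23 -> -24 -> 24
  49 -> -49 -> -50 -> 50
  probe: -49 -> 49 -> 48 -> 48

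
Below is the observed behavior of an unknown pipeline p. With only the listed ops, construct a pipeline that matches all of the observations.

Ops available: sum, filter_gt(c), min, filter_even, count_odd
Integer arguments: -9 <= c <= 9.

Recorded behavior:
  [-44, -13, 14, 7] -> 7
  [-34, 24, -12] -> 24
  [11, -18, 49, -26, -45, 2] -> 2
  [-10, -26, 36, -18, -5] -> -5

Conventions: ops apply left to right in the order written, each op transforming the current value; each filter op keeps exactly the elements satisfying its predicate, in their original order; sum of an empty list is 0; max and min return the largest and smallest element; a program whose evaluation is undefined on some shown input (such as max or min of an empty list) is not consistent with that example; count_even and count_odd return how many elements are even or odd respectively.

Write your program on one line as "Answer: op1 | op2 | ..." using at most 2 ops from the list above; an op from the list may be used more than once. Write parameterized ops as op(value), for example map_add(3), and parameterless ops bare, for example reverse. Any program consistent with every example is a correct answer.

filter_gt(-6) | min

Check, running the answer program on each example:
  [-44, -13, 14, 7] -> [14, 7] -> 7
  [-34, 24, -12] -> [24] -> 24
  [11, -18, 49, -26, -45, 2] -> [11, 49, 2] -> 2
  [-10, -26, 36, -18, -5] -> [36, -5] -> -5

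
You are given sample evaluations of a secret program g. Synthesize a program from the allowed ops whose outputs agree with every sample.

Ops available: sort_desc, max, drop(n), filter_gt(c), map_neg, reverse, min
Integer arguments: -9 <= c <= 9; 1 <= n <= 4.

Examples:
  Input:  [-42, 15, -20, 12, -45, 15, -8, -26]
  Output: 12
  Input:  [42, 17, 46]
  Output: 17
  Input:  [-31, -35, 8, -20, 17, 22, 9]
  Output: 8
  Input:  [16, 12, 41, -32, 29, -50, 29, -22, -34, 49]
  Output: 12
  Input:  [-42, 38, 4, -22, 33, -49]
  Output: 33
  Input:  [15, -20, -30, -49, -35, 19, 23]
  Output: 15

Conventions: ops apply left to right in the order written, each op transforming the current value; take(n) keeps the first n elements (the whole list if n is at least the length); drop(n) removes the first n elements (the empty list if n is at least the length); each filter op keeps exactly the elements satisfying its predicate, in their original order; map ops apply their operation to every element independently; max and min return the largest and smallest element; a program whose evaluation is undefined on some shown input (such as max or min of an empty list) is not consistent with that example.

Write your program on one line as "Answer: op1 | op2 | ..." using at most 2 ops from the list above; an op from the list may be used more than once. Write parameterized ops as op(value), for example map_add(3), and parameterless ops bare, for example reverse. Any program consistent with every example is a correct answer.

filter_gt(6) | min

Check, running the answer program on each example:
  [-42, 15, -20, 12, -45, 15, -8, -26] -> [15, 12, 15] -> 12
  [42, 17, 46] -> [42, 17, 46] -> 17
  [-31, -35, 8, -20, 17, 22, 9] -> [8, 17, 22, 9] -> 8
  [16, 12, 41, -32, 29, -50, 29, -22, -34, 49] -> [16, 12, 41, 29, 29, 49] -> 12
  [-42, 38, 4, -22, 33, -49] -> [38, 33] -> 33
  [15, -20, -30, -49, -35, 19, 23] -> [15, 19, 23] -> 15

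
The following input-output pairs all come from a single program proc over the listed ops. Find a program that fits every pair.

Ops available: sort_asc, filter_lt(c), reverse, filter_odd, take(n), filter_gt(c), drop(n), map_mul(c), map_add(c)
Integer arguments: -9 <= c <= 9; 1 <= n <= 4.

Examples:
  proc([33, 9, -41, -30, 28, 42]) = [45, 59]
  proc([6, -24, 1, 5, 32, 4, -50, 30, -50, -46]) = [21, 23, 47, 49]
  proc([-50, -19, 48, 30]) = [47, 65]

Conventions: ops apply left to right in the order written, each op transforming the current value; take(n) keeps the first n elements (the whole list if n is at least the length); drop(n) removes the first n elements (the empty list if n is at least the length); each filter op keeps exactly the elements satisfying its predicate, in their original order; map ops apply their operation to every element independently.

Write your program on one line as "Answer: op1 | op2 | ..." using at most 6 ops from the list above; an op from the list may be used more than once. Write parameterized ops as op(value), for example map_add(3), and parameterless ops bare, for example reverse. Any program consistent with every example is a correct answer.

map_add(9) | filter_odd | map_add(8) | filter_gt(3) | sort_asc

Check, running the answer program on each example:
  [33, 9, -41, -30, 28, 42] -> [42, 18, -32, -21, 37, 51] -> [-21, 37, 51] -> [-13, 45, 59] -> [45, 59] -> [45, 59]
  [6, -24, 1, 5, 32, 4, -50, 30, -50, -46] -> [15, -15, 10, 14, 41, 13, -41, 39, -41, -37] -> [15, -15, 41, 13, -41, 39, -41, -37] -> [23, -7, 49, 21, -33, 47, -33, -29] -> [23, 49, 21, 47] -> [21, 23, 47, 49]
  [-50, -19, 48, 30] -> [-41, -10, 57, 39] -> [-41, 57, 39] -> [-33, 65, 47] -> [65, 47] -> [47, 65]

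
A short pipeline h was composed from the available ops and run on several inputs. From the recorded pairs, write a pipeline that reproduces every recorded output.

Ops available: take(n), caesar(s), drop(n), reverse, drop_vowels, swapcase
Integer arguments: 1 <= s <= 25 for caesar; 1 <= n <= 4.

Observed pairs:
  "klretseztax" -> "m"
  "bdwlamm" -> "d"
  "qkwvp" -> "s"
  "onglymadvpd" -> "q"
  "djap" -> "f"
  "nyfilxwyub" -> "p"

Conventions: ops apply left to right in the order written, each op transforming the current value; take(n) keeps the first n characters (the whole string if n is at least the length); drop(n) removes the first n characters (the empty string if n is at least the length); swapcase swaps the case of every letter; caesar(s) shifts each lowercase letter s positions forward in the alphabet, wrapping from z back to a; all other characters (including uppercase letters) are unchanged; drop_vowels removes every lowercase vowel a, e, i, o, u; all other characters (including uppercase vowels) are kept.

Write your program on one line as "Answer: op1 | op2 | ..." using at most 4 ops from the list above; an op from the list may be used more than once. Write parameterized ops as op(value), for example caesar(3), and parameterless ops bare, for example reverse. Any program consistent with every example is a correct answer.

take(4) | take(1) | caesar(2)

Check, running the answer program on each example:
  "klretseztax" -> "klre" -> "k" -> "m"
  "bdwlamm" -> "bdwl" -> "b" -> "d"
  "qkwvp" -> "qkwv" -> "q" -> "s"
  "onglymadvpd" -> "ongl" -> "o" -> "q"
  "djap" -> "djap" -> "d" -> "f"
  "nyfilxwyub" -> "nyfi" -> "n" -> "p"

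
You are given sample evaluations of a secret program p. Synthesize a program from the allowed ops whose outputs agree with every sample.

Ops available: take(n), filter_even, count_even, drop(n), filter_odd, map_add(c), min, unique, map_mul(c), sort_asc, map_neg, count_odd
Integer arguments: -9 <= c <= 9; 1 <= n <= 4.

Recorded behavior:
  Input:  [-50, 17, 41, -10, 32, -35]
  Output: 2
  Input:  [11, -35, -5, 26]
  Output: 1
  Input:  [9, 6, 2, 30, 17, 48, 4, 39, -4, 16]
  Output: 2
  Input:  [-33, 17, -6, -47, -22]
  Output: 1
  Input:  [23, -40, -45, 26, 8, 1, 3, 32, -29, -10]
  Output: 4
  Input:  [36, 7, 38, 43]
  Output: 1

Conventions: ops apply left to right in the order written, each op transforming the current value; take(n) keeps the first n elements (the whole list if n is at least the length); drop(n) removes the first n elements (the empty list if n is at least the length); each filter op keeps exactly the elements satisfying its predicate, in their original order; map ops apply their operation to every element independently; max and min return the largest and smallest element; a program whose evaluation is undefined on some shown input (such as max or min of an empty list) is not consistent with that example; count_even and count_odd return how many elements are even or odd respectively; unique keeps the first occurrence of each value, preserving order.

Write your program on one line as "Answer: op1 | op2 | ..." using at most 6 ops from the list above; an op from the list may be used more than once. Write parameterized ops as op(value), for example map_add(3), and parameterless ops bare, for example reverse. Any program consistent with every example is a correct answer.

drop(2) | map_add(-9) | sort_asc | map_mul(-3) | map_neg | count_even

Check, running the answer program on each example:
  [-50, 17, 41, -10, 32, -35] -> [41, -10, 32, -35] -> [32, -19, 23, -44] -> [-44, -19, 23, 32] -> [132, 57, -69, -96] -> [-132, -57, 69, 96] -> 2
  [11, -35, -5, 26] -> [-5, 26] -> [-14, 17] -> [-14, 17] -> [42, -51] -> [-42, 51] -> 1
  [9, 6, 2, 30, 17, 48, 4, 39, -4, 16] -> [2, 30, 17, 48, 4, 39, -4, 16] -> [-7, 21, 8, 39, -5, 30, -13, 7] -> [-13, -7, -5, 7, 8, 21, 30, 39] -> [39, 21, 15, -21, -24, -63, -90, -117] -> [-39, -21, -15, 21, 24, 63, 90, 117] -> 2
  [-33, 17, -6, -47, -22] -> [-6, -47, -22] -> [-15, -56, -31] -> [-56, -31, -15] -> [168, 93, 45] -> [-168, -93, -45] -> 1
  [23, -40, -45, 26, 8, 1, 3, 32, -29, -10] -> [-45, 26, 8, 1, 3, 32, -29, -10] -> [-54, 17, -1, -8, -6, 23, -38, -19] -> [-54, -38, -19, -8, -6, -1, 17, 23] -> [162, 114, 57, 24, 18, 3, -51, -69] -> [-162, -114, -57, -24, -18, -3, 51, 69] -> 4
  [36, 7, 38, 43] -> [38, 43] -> [29, 34] -> [29, 34] -> [-87, -102] -> [87, 102] -> 1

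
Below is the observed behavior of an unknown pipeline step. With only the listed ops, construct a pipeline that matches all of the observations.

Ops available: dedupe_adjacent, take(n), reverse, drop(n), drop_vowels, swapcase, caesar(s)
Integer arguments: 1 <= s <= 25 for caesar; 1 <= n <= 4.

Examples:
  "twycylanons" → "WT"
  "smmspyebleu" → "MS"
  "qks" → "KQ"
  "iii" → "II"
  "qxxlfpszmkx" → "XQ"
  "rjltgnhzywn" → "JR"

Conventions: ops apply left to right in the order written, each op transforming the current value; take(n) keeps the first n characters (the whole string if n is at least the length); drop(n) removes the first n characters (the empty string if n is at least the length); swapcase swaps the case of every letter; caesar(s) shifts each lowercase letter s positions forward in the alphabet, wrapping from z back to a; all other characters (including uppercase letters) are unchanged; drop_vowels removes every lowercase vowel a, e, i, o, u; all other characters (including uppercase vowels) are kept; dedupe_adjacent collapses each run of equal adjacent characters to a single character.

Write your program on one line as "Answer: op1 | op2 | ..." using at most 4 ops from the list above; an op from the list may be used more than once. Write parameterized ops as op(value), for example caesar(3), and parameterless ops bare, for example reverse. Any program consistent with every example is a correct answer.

swapcase | take(2) | reverse

Check, running the answer program on each example:
  "twycylanons" -> "TWYCYLANONS" -> "TW" -> "WT"
  "smmspyebleu" -> "SMMSPYEBLEU" -> "SM" -> "MS"
  "qks" -> "QKS" -> "QK" -> "KQ"
  "iii" -> "III" -> "II" -> "II"
  "qxxlfpszmkx" -> "QXXLFPSZMKX" -> "QX" -> "XQ"
  "rjltgnhzywn" -> "RJLTGNHZYWN" -> "RJ" -> "JR"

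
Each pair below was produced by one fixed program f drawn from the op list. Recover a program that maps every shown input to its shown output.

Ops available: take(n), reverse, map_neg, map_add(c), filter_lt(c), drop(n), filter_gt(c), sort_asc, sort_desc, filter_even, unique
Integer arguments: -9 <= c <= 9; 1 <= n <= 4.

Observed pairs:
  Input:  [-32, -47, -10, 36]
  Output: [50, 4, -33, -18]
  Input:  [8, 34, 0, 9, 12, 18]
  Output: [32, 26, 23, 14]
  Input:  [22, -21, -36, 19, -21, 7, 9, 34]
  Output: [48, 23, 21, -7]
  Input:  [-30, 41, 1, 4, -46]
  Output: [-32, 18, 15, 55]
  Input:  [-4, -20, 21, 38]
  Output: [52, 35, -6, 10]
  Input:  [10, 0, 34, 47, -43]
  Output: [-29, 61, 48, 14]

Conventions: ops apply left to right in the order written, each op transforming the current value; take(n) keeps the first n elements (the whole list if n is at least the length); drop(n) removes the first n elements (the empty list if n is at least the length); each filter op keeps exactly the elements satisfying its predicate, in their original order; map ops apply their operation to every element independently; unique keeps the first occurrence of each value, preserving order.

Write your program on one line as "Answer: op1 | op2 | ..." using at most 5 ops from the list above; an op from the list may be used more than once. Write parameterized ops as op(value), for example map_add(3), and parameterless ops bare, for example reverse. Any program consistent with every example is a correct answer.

reverse | take(4) | map_add(7) | map_add(1) | map_add(6)

Check, running the answer program on each example:
  [-32, -47, -10, 36] -> [36, -10, -47, -32] -> [36, -10, -47, -32] -> [43, -3, -40, -25] -> [44, -2, -39, -24] -> [50, 4, -33, -18]
  [8, 34, 0, 9, 12, 18] -> [18, 12, 9, 0, 34, 8] -> [18, 12, 9, 0] -> [25, 19, 16, 7] -> [26, 20, 17, 8] -> [32, 26, 23, 14]
  [22, -21, -36, 19, -21, 7, 9, 34] -> [34, 9, 7, -21, 19, -36, -21, 22] -> [34, 9, 7, -21] -> [41, 16, 14, -14] -> [42, 17, 15, -13] -> [48, 23, 21, -7]
  [-30, 41, 1, 4, -46] -> [-46, 4, 1, 41, -30] -> [-46, 4, 1, 41] -> [-39, 11, 8, 48] -> [-38, 12, 9, 49] -> [-32, 18, 15, 55]
  [-4, -20, 21, 38] -> [38, 21, -20, -4] -> [38, 21, -20, -4] -> [45, 28, -13, 3] -> [46, 29, -12, 4] -> [52, 35, -6, 10]
  [10, 0, 34, 47, -43] -> [-43, 47, 34, 0, 10] -> [-43, 47, 34, 0] -> [-36, 54, 41, 7] -> [-35, 55, 42, 8] -> [-29, 61, 48, 14]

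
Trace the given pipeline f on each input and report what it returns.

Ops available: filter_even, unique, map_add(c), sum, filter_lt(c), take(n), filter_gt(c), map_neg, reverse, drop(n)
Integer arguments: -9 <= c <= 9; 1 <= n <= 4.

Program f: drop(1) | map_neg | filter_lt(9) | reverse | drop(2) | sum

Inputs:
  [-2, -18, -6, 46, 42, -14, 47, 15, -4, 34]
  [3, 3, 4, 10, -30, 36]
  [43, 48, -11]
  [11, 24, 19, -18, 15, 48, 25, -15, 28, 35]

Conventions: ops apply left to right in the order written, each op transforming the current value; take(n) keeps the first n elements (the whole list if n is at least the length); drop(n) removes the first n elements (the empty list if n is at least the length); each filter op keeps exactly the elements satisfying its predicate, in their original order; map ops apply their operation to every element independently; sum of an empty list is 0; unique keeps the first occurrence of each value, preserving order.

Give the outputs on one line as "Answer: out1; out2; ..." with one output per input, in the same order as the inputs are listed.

Execution, op by op:
  [-2, -18, -6, 46, 42, -14, 47, 15, -4, 34] -> [-18, -6, 46, 42, -14, 47, 15, -4, 34] -> [18, 6, -46, -42, 14, -47, -15, 4, -34] -> [6, -46, -42, -47, -15, 4, -34] -> [-34, 4, -15, -47, -42, -46, 6] -> [-15, -47, -42, -46, 6] -> -144
  [3, 3, 4, 10, -30, 36] -> [3, 4, 10, -30, 36] -> [-3, -4, -10, 30, -36] -> [-3, -4, -10, -36] -> [-36, -10, -4, -3] -> [-4, -3] -> -7
  [43, 48, -11] -> [48, -11] -> [-48, 11] -> [-48] -> [-48] -> [] -> 0
  [11, 24, 19, -18, 15, 48, 25, -15, 28, 35] -> [24, 19, -18, 15, 48, 25, -15, 28, 35] -> [-24, -19, 18, -15, -48, -25, 15, -28, -35] -> [-24, -19, -15, -48, -25, -28, -35] -> [-35, -28, -25, -48, -15, -19, -24] -> [-25, -48, -15, -19, -24] -> -131

-144; -7; 0; -131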